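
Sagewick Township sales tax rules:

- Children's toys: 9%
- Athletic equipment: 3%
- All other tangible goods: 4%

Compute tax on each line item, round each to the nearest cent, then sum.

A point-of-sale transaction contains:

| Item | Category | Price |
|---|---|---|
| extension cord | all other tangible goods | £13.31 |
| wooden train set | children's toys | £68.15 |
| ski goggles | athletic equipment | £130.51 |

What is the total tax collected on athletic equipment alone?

Ski goggles £130.51: athletic equipment → 3% → £3.92
Tax on athletic equipment = £3.92

£3.92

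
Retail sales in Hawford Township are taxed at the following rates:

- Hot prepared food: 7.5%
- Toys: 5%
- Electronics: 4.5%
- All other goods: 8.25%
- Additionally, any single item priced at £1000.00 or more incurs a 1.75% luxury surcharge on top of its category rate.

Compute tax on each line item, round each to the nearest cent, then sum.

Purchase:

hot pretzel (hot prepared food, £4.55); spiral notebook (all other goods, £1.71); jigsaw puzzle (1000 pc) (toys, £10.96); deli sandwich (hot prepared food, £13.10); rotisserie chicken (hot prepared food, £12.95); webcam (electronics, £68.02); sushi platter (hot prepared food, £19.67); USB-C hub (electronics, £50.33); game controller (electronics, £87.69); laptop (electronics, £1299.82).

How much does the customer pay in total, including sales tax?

£1663.77

Hot pretzel £4.55: hot prepared food → 7.5% → £0.34
Spiral notebook £1.71: all other goods → 8.25% → £0.14
Jigsaw puzzle (1000 pc) £10.96: toys → 5% → £0.55
Deli sandwich £13.10: hot prepared food → 7.5% → £0.98
Rotisserie chicken £12.95: hot prepared food → 7.5% → £0.97
Webcam £68.02: electronics → 4.5% → £3.06
Sushi platter £19.67: hot prepared food → 7.5% → £1.48
USB-C hub £50.33: electronics → 4.5% → £2.26
Game controller £87.69: electronics → 4.5% → £3.95
Laptop £1299.82: electronics → 4.5% + 1.75% surcharge = 6.25% → £81.24
Subtotal = £1568.80; tax = £94.97; total due = £1663.77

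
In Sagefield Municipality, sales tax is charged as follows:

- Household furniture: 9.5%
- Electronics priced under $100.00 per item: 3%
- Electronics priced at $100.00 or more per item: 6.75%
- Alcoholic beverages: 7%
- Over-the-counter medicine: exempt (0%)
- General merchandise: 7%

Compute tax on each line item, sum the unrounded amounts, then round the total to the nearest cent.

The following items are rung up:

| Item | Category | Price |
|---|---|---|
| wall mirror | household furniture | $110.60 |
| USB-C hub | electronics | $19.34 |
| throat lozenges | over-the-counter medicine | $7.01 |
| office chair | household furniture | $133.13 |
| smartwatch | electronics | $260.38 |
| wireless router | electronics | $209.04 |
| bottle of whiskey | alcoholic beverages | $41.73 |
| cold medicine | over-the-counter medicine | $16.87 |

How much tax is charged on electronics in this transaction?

USB-C hub $19.34: electronics, under $100.00 → 3% → $0.5802
Smartwatch $260.38: electronics, $100.00 or more → 6.75% → $17.57565
Wireless router $209.04: electronics, $100.00 or more → 6.75% → $14.1102
Tax on electronics: unrounded sum = $32.26605 → $32.27

$32.27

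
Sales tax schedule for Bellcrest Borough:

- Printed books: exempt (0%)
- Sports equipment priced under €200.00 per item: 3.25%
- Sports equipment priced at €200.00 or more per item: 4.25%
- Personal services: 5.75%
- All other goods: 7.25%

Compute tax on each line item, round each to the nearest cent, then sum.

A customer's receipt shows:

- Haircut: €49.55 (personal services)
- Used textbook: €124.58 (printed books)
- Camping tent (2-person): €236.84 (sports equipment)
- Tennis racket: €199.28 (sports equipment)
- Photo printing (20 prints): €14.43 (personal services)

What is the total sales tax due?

Haircut €49.55: personal services → 5.75% → €2.85
Used textbook €124.58: printed books → 0% → €0.00
Camping tent (2-person) €236.84: sports equipment, €200.00 or more → 4.25% → €10.07
Tennis racket €199.28: sports equipment, under €200.00 → 3.25% → €6.48
Photo printing (20 prints) €14.43: personal services → 5.75% → €0.83
Total tax = €2.85 + €10.07 + €6.48 + €0.83 = €20.23

€20.23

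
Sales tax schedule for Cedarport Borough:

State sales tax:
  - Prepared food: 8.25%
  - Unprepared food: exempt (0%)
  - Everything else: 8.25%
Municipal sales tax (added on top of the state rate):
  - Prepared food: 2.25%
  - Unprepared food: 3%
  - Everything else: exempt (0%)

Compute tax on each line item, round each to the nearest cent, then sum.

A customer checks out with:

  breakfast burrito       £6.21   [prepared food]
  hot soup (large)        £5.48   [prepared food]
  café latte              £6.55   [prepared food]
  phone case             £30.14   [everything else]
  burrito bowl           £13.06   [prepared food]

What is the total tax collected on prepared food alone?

£3.29

Breakfast burrito £6.21: prepared food → 8.25% + 2.25% municipal = 10.5% → £0.65
Hot soup (large) £5.48: prepared food → 8.25% + 2.25% municipal = 10.5% → £0.58
Café latte £6.55: prepared food → 8.25% + 2.25% municipal = 10.5% → £0.69
Burrito bowl £13.06: prepared food → 8.25% + 2.25% municipal = 10.5% → £1.37
Tax on prepared food = £0.65 + £0.58 + £0.69 + £1.37 = £3.29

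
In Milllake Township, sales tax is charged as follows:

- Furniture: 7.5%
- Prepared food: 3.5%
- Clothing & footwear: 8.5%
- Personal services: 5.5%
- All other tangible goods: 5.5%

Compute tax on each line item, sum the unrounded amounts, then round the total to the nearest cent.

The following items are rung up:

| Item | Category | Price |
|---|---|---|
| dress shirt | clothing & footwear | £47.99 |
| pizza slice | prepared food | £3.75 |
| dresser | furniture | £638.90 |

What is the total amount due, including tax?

£742.77

Dress shirt £47.99: clothing & footwear → 8.5% → £4.07915
Pizza slice £3.75: prepared food → 3.5% → £0.13125
Dresser £638.90: furniture → 7.5% → £47.9175
Subtotal = £690.64; unrounded tax = £52.1279 → £52.13; total due = £742.77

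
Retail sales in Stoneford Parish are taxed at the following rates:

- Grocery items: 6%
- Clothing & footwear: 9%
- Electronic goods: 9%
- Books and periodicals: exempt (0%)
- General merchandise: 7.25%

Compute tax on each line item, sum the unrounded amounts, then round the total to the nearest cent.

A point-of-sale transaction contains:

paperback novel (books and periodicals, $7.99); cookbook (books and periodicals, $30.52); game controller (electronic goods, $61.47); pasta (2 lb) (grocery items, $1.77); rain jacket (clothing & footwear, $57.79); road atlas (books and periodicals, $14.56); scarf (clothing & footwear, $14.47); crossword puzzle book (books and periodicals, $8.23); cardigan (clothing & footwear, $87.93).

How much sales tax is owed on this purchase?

Paperback novel $7.99: books and periodicals → 0% → $0.00
Cookbook $30.52: books and periodicals → 0% → $0.00
Game controller $61.47: electronic goods → 9% → $5.5323
Pasta (2 lb) $1.77: grocery items → 6% → $0.1062
Rain jacket $57.79: clothing & footwear → 9% → $5.2011
Road atlas $14.56: books and periodicals → 0% → $0.00
Scarf $14.47: clothing & footwear → 9% → $1.3023
Crossword puzzle book $8.23: books and periodicals → 0% → $0.00
Cardigan $87.93: clothing & footwear → 9% → $7.9137
Unrounded tax sum = $20.0556 → $20.06

$20.06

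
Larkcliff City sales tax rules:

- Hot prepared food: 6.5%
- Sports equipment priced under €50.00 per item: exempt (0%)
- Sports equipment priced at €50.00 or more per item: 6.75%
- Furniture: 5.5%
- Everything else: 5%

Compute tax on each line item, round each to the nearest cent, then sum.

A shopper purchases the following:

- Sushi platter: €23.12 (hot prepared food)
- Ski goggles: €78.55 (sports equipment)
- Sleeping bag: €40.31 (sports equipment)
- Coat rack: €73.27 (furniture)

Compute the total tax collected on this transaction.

€10.83

Sushi platter €23.12: hot prepared food → 6.5% → €1.50
Ski goggles €78.55: sports equipment, €50.00 or more → 6.75% → €5.30
Sleeping bag €40.31: sports equipment, under €50.00 → 0% → €0.00
Coat rack €73.27: furniture → 5.5% → €4.03
Total tax = €1.50 + €5.30 + €4.03 = €10.83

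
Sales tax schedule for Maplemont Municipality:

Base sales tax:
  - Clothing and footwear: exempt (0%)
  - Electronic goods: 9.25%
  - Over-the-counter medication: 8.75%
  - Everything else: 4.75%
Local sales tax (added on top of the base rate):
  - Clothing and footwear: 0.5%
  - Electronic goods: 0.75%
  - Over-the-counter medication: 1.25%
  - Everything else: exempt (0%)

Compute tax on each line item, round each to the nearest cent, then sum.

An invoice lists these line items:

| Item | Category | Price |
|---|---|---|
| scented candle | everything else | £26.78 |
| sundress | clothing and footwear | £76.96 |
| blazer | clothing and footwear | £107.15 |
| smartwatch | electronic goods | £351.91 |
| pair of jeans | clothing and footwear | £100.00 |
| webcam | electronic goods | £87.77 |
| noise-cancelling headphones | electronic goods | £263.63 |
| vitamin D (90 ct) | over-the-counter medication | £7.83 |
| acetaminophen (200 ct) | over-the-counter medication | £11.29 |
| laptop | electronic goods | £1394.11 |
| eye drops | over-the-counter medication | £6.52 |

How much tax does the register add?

Scented candle £26.78: everything else → 4.75% + 0% local = 4.75% → £1.27
Sundress £76.96: clothing and footwear → 0% + 0.5% local = 0.5% → £0.38
Blazer £107.15: clothing and footwear → 0% + 0.5% local = 0.5% → £0.54
Smartwatch £351.91: electronic goods → 9.25% + 0.75% local = 10% → £35.19
Pair of jeans £100.00: clothing and footwear → 0% + 0.5% local = 0.5% → £0.50
Webcam £87.77: electronic goods → 9.25% + 0.75% local = 10% → £8.78
Noise-cancelling headphones £263.63: electronic goods → 9.25% + 0.75% local = 10% → £26.36
Vitamin D (90 ct) £7.83: over-the-counter medication → 8.75% + 1.25% local = 10% → £0.78
Acetaminophen (200 ct) £11.29: over-the-counter medication → 8.75% + 1.25% local = 10% → £1.13
Laptop £1394.11: electronic goods → 9.25% + 0.75% local = 10% → £139.41
Eye drops £6.52: over-the-counter medication → 8.75% + 1.25% local = 10% → £0.65
Total tax = £1.27 + £0.38 + £0.54 + £35.19 + £0.50 + £8.78 + £26.36 + £0.78 + £1.13 + £139.41 + £0.65 = £214.99

£214.99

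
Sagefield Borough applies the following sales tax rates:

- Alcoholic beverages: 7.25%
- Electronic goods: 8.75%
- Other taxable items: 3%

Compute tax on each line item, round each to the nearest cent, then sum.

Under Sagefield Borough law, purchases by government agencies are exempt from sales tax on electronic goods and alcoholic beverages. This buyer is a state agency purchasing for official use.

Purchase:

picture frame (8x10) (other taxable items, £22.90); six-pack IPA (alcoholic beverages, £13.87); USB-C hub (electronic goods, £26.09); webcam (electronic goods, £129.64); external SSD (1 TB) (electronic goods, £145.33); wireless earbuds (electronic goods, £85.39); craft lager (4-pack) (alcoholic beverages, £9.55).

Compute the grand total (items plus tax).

Picture frame (8x10) £22.90: other taxable items → 3% → £0.69
Six-pack IPA £13.87: alcoholic beverages, buyer-exempt → 0% → £0.00
USB-C hub £26.09: electronic goods, buyer-exempt → 0% → £0.00
Webcam £129.64: electronic goods, buyer-exempt → 0% → £0.00
External SSD (1 TB) £145.33: electronic goods, buyer-exempt → 0% → £0.00
Wireless earbuds £85.39: electronic goods, buyer-exempt → 0% → £0.00
Craft lager (4-pack) £9.55: alcoholic beverages, buyer-exempt → 0% → £0.00
Subtotal = £432.77; tax = £0.69; total due = £433.46

£433.46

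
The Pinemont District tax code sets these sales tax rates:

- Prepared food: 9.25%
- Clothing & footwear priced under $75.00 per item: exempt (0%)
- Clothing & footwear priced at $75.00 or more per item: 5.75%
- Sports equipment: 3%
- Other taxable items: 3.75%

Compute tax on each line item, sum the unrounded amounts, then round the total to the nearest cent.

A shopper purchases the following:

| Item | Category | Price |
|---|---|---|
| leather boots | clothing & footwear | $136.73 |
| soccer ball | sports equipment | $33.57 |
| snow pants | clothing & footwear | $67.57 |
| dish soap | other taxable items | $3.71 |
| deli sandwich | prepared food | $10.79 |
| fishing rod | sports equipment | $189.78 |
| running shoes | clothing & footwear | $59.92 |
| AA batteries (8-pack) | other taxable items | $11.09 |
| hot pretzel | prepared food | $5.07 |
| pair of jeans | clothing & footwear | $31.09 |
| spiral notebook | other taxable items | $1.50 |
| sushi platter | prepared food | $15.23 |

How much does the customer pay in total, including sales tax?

$584.10

Leather boots $136.73: clothing & footwear, $75.00 or more → 5.75% → $7.861975
Soccer ball $33.57: sports equipment → 3% → $1.0071
Snow pants $67.57: clothing & footwear, under $75.00 → 0% → $0.00
Dish soap $3.71: other taxable items → 3.75% → $0.139125
Deli sandwich $10.79: prepared food → 9.25% → $0.998075
Fishing rod $189.78: sports equipment → 3% → $5.6934
Running shoes $59.92: clothing & footwear, under $75.00 → 0% → $0.00
AA batteries (8-pack) $11.09: other taxable items → 3.75% → $0.415875
Hot pretzel $5.07: prepared food → 9.25% → $0.468975
Pair of jeans $31.09: clothing & footwear, under $75.00 → 0% → $0.00
Spiral notebook $1.50: other taxable items → 3.75% → $0.05625
Sushi platter $15.23: prepared food → 9.25% → $1.408775
Subtotal = $566.05; unrounded tax = $18.04955 → $18.05; total due = $584.10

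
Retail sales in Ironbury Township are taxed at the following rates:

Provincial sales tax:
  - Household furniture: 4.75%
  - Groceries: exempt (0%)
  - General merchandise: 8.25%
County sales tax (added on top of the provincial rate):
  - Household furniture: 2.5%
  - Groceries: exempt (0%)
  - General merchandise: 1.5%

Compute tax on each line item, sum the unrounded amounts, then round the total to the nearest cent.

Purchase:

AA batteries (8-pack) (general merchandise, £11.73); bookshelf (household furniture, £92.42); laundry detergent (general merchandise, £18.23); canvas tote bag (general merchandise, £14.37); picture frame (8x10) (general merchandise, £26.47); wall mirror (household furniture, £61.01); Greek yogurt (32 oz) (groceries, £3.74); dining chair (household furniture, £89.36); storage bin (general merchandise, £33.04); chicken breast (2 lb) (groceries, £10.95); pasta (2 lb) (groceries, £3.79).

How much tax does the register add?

£27.73

AA batteries (8-pack) £11.73: general merchandise → 8.25% + 1.5% county = 9.75% → £1.143675
Bookshelf £92.42: household furniture → 4.75% + 2.5% county = 7.25% → £6.70045
Laundry detergent £18.23: general merchandise → 8.25% + 1.5% county = 9.75% → £1.777425
Canvas tote bag £14.37: general merchandise → 8.25% + 1.5% county = 9.75% → £1.401075
Picture frame (8x10) £26.47: general merchandise → 8.25% + 1.5% county = 9.75% → £2.580825
Wall mirror £61.01: household furniture → 4.75% + 2.5% county = 7.25% → £4.423225
Greek yogurt (32 oz) £3.74: groceries → 0% + 0% county = 0% → £0.00
Dining chair £89.36: household furniture → 4.75% + 2.5% county = 7.25% → £6.4786
Storage bin £33.04: general merchandise → 8.25% + 1.5% county = 9.75% → £3.2214
Chicken breast (2 lb) £10.95: groceries → 0% + 0% county = 0% → £0.00
Pasta (2 lb) £3.79: groceries → 0% + 0% county = 0% → £0.00
Unrounded tax sum = £27.726675 → £27.73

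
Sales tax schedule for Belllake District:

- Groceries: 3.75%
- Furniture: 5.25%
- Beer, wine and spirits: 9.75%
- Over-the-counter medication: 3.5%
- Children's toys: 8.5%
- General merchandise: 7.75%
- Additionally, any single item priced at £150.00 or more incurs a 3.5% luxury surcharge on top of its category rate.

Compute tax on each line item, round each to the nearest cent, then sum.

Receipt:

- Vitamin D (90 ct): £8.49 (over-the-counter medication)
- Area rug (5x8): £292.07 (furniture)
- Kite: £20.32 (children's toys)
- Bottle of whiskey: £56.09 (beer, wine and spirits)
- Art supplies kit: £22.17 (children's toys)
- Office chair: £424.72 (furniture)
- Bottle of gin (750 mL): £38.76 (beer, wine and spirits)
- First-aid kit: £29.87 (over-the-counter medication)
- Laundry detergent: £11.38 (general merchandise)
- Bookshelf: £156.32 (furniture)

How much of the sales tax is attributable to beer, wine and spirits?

Bottle of whiskey £56.09: beer, wine and spirits → 9.75% → £5.47
Bottle of gin (750 mL) £38.76: beer, wine and spirits → 9.75% → £3.78
Tax on beer, wine and spirits = £5.47 + £3.78 = £9.25

£9.25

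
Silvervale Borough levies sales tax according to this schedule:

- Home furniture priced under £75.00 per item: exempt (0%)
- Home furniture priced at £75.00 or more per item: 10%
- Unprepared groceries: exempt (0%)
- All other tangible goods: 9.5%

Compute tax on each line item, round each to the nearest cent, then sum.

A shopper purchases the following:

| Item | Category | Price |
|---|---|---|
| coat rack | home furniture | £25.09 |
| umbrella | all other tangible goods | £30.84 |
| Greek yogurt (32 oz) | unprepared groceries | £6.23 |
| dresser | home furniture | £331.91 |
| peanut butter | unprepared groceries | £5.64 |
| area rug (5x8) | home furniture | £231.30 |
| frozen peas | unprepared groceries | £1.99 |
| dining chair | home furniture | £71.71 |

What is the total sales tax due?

Coat rack £25.09: home furniture, under £75.00 → 0% → £0.00
Umbrella £30.84: all other tangible goods → 9.5% → £2.93
Greek yogurt (32 oz) £6.23: unprepared groceries → 0% → £0.00
Dresser £331.91: home furniture, £75.00 or more → 10% → £33.19
Peanut butter £5.64: unprepared groceries → 0% → £0.00
Area rug (5x8) £231.30: home furniture, £75.00 or more → 10% → £23.13
Frozen peas £1.99: unprepared groceries → 0% → £0.00
Dining chair £71.71: home furniture, under £75.00 → 0% → £0.00
Total tax = £2.93 + £33.19 + £23.13 = £59.25

£59.25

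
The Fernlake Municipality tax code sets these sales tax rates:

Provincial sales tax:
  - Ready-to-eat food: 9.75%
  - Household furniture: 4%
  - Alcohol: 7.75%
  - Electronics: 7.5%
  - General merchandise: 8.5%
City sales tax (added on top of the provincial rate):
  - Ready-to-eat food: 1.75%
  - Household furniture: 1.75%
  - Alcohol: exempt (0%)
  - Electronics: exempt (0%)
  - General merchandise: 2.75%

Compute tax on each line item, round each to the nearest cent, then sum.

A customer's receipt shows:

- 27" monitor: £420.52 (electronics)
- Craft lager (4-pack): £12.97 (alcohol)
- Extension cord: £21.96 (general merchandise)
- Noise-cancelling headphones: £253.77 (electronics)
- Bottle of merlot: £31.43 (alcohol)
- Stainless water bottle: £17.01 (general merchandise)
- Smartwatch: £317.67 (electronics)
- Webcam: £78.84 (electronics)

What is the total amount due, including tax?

27" monitor £420.52: electronics → 7.5% + 0% city = 7.5% → £31.54
Craft lager (4-pack) £12.97: alcohol → 7.75% + 0% city = 7.75% → £1.01
Extension cord £21.96: general merchandise → 8.5% + 2.75% city = 11.25% → £2.47
Noise-cancelling headphones £253.77: electronics → 7.5% + 0% city = 7.5% → £19.03
Bottle of merlot £31.43: alcohol → 7.75% + 0% city = 7.75% → £2.44
Stainless water bottle £17.01: general merchandise → 8.5% + 2.75% city = 11.25% → £1.91
Smartwatch £317.67: electronics → 7.5% + 0% city = 7.5% → £23.83
Webcam £78.84: electronics → 7.5% + 0% city = 7.5% → £5.91
Subtotal = £1154.17; tax = £88.14; total due = £1242.31

£1242.31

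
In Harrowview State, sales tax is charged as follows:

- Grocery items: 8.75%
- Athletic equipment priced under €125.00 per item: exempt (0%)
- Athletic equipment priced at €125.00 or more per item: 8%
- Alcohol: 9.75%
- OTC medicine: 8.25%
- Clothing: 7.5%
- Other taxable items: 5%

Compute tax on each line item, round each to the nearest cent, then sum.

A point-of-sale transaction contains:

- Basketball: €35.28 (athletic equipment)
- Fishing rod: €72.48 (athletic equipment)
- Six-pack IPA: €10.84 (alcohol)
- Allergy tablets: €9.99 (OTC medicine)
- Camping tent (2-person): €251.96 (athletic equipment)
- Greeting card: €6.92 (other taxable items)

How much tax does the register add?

Basketball €35.28: athletic equipment, under €125.00 → 0% → €0.00
Fishing rod €72.48: athletic equipment, under €125.00 → 0% → €0.00
Six-pack IPA €10.84: alcohol → 9.75% → €1.06
Allergy tablets €9.99: OTC medicine → 8.25% → €0.82
Camping tent (2-person) €251.96: athletic equipment, €125.00 or more → 8% → €20.16
Greeting card €6.92: other taxable items → 5% → €0.35
Total tax = €1.06 + €0.82 + €20.16 + €0.35 = €22.39

€22.39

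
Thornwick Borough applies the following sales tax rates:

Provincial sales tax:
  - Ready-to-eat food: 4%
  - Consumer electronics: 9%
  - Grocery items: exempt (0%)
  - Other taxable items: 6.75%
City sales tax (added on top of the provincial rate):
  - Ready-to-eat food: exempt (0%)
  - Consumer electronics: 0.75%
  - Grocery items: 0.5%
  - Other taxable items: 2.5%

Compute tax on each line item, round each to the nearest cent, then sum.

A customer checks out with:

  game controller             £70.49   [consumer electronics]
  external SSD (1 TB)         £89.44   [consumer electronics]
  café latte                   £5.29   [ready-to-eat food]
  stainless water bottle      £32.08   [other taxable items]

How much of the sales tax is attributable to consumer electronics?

Game controller £70.49: consumer electronics → 9% + 0.75% city = 9.75% → £6.87
External SSD (1 TB) £89.44: consumer electronics → 9% + 0.75% city = 9.75% → £8.72
Tax on consumer electronics = £6.87 + £8.72 = £15.59

£15.59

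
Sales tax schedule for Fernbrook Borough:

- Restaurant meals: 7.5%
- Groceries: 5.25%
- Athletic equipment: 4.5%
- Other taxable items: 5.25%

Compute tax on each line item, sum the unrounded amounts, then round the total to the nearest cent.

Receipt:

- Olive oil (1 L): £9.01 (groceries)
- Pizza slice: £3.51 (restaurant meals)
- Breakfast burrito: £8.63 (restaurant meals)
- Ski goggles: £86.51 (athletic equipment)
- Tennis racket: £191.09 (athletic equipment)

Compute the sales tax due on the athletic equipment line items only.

£12.49

Ski goggles £86.51: athletic equipment → 4.5% → £3.89295
Tennis racket £191.09: athletic equipment → 4.5% → £8.59905
Tax on athletic equipment: unrounded sum = £12.492 → £12.49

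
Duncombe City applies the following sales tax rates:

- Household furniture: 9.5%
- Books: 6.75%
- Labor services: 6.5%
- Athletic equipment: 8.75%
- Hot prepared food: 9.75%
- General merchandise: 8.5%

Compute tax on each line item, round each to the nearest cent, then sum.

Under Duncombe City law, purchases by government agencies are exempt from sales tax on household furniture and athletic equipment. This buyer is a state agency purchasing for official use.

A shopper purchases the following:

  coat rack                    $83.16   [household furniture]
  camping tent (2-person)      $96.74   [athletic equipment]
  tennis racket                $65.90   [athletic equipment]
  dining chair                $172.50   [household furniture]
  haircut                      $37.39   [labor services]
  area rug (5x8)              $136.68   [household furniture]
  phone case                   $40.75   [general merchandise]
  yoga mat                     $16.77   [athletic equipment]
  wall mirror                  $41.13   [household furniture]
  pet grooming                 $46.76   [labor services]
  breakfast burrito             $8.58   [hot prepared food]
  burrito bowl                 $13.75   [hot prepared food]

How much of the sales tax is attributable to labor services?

Haircut $37.39: labor services → 6.5% → $2.43
Pet grooming $46.76: labor services → 6.5% → $3.04
Tax on labor services = $2.43 + $3.04 = $5.47

$5.47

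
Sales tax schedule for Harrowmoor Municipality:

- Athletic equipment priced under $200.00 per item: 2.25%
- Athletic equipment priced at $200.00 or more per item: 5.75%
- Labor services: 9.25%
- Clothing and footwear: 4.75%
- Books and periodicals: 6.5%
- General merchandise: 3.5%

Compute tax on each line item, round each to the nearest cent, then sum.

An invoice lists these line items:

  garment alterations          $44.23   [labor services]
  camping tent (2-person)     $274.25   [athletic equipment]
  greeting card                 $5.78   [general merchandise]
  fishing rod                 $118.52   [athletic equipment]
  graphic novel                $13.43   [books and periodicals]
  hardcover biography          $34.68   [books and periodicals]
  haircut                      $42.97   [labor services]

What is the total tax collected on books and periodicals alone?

Graphic novel $13.43: books and periodicals → 6.5% → $0.87
Hardcover biography $34.68: books and periodicals → 6.5% → $2.25
Tax on books and periodicals = $0.87 + $2.25 = $3.12

$3.12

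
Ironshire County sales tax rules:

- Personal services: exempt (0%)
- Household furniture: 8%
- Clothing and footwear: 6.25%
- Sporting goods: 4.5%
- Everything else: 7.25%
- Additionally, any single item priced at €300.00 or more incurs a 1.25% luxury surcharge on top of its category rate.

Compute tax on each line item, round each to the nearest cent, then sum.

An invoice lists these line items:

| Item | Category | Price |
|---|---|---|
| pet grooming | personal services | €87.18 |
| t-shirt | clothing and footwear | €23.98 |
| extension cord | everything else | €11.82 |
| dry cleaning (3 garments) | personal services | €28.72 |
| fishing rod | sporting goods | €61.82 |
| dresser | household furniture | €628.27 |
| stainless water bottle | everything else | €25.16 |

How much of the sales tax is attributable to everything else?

€2.68

Extension cord €11.82: everything else → 7.25% → €0.86
Stainless water bottle €25.16: everything else → 7.25% → €1.82
Tax on everything else = €0.86 + €1.82 = €2.68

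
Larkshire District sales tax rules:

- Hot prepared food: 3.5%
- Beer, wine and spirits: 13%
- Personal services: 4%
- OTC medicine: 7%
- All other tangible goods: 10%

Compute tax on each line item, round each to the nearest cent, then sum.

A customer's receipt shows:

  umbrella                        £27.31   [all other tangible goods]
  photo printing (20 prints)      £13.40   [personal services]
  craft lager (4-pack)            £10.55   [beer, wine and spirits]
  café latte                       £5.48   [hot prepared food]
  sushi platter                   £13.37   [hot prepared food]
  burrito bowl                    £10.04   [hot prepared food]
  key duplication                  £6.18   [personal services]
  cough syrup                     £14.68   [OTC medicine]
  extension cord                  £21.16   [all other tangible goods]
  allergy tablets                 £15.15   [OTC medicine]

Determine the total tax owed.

Umbrella £27.31: all other tangible goods → 10% → £2.73
Photo printing (20 prints) £13.40: personal services → 4% → £0.54
Craft lager (4-pack) £10.55: beer, wine and spirits → 13% → £1.37
Café latte £5.48: hot prepared food → 3.5% → £0.19
Sushi platter £13.37: hot prepared food → 3.5% → £0.47
Burrito bowl £10.04: hot prepared food → 3.5% → £0.35
Key duplication £6.18: personal services → 4% → £0.25
Cough syrup £14.68: OTC medicine → 7% → £1.03
Extension cord £21.16: all other tangible goods → 10% → £2.12
Allergy tablets £15.15: OTC medicine → 7% → £1.06
Total tax = £2.73 + £0.54 + £1.37 + £0.19 + £0.47 + £0.35 + £0.25 + £1.03 + £2.12 + £1.06 = £10.11

£10.11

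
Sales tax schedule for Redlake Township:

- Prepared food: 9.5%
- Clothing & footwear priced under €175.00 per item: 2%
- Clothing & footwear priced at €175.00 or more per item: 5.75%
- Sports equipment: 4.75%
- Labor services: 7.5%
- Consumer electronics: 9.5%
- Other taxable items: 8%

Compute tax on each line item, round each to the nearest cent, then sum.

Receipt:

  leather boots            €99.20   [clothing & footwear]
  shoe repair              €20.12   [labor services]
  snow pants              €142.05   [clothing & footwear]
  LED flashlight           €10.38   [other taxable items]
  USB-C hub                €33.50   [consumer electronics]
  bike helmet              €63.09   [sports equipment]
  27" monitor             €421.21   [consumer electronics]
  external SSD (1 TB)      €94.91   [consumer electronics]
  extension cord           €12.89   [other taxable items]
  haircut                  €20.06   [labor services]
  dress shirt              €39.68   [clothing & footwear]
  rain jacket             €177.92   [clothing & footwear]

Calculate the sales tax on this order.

Leather boots €99.20: clothing & footwear, under €175.00 → 2% → €1.98
Shoe repair €20.12: labor services → 7.5% → €1.51
Snow pants €142.05: clothing & footwear, under €175.00 → 2% → €2.84
LED flashlight €10.38: other taxable items → 8% → €0.83
USB-C hub €33.50: consumer electronics → 9.5% → €3.18
Bike helmet €63.09: sports equipment → 4.75% → €3.00
27" monitor €421.21: consumer electronics → 9.5% → €40.01
External SSD (1 TB) €94.91: consumer electronics → 9.5% → €9.02
Extension cord €12.89: other taxable items → 8% → €1.03
Haircut €20.06: labor services → 7.5% → €1.50
Dress shirt €39.68: clothing & footwear, under €175.00 → 2% → €0.79
Rain jacket €177.92: clothing & footwear, €175.00 or more → 5.75% → €10.23
Total tax = €1.98 + €1.51 + €2.84 + €0.83 + €3.18 + €3.00 + €40.01 + €9.02 + €1.03 + €1.50 + €0.79 + €10.23 = €75.92

€75.92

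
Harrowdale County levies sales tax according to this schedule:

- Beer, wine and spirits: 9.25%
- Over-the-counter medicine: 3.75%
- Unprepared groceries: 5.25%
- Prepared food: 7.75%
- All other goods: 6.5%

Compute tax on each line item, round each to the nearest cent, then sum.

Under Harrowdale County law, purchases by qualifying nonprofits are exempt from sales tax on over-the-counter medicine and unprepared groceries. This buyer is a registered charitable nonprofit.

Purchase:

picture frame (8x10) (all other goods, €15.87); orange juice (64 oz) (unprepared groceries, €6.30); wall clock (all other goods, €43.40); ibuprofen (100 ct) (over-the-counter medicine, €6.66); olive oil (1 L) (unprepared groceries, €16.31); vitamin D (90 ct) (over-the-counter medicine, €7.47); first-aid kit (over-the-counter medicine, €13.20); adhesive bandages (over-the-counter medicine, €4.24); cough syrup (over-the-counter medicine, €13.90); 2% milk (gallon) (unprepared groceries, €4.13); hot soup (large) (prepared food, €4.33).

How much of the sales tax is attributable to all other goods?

€3.85

Picture frame (8x10) €15.87: all other goods → 6.5% → €1.03
Wall clock €43.40: all other goods → 6.5% → €2.82
Tax on all other goods = €1.03 + €2.82 = €3.85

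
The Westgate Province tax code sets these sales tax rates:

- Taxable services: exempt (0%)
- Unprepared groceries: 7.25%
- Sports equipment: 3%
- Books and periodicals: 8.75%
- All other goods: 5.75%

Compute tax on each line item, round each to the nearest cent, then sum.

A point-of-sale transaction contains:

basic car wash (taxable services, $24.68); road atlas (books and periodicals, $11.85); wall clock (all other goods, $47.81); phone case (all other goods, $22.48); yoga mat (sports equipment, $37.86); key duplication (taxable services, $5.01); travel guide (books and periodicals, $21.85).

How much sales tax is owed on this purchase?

Basic car wash $24.68: taxable services → 0% → $0.00
Road atlas $11.85: books and periodicals → 8.75% → $1.04
Wall clock $47.81: all other goods → 5.75% → $2.75
Phone case $22.48: all other goods → 5.75% → $1.29
Yoga mat $37.86: sports equipment → 3% → $1.14
Key duplication $5.01: taxable services → 0% → $0.00
Travel guide $21.85: books and periodicals → 8.75% → $1.91
Total tax = $1.04 + $2.75 + $1.29 + $1.14 + $1.91 = $8.13

$8.13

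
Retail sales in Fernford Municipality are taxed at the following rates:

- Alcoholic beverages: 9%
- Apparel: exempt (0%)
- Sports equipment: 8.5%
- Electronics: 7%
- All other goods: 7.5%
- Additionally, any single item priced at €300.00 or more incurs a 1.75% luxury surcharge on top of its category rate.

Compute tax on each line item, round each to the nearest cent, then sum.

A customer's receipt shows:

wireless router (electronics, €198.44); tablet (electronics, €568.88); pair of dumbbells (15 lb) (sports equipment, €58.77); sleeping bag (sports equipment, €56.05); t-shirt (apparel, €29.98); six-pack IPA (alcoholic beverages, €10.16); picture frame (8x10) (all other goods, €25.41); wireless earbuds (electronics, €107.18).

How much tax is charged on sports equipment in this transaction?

€9.76

Pair of dumbbells (15 lb) €58.77: sports equipment → 8.5% → €5.00
Sleeping bag €56.05: sports equipment → 8.5% → €4.76
Tax on sports equipment = €5.00 + €4.76 = €9.76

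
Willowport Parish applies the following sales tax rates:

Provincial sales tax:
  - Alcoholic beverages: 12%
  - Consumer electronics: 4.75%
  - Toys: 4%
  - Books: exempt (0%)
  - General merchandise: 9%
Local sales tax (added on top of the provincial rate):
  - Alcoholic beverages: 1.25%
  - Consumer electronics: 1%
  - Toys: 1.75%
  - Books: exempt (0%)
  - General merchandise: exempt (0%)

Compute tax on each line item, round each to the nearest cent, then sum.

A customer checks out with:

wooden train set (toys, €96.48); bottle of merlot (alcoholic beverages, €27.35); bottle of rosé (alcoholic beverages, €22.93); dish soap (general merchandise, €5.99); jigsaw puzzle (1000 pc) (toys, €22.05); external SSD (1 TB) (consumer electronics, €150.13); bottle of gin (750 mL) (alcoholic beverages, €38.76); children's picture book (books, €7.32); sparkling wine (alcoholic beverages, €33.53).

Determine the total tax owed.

€32.23

Wooden train set €96.48: toys → 4% + 1.75% local = 5.75% → €5.55
Bottle of merlot €27.35: alcoholic beverages → 12% + 1.25% local = 13.25% → €3.62
Bottle of rosé €22.93: alcoholic beverages → 12% + 1.25% local = 13.25% → €3.04
Dish soap €5.99: general merchandise → 9% + 0% local = 9% → €0.54
Jigsaw puzzle (1000 pc) €22.05: toys → 4% + 1.75% local = 5.75% → €1.27
External SSD (1 TB) €150.13: consumer electronics → 4.75% + 1% local = 5.75% → €8.63
Bottle of gin (750 mL) €38.76: alcoholic beverages → 12% + 1.25% local = 13.25% → €5.14
Children's picture book €7.32: books → 0% + 0% local = 0% → €0.00
Sparkling wine €33.53: alcoholic beverages → 12% + 1.25% local = 13.25% → €4.44
Total tax = €5.55 + €3.62 + €3.04 + €0.54 + €1.27 + €8.63 + €5.14 + €4.44 = €32.23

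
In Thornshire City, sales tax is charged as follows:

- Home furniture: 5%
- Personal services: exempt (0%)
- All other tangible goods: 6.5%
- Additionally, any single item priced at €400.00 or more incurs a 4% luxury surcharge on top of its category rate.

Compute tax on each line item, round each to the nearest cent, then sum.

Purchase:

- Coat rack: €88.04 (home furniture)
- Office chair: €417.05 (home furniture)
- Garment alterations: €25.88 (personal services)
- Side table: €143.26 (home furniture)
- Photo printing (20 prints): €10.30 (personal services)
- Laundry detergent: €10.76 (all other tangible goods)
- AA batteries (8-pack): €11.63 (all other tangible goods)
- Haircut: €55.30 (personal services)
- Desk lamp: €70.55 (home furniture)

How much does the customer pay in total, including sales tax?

Coat rack €88.04: home furniture → 5% → €4.40
Office chair €417.05: home furniture → 5% + 4% surcharge = 9% → €37.53
Garment alterations €25.88: personal services → 0% → €0.00
Side table €143.26: home furniture → 5% → €7.16
Photo printing (20 prints) €10.30: personal services → 0% → €0.00
Laundry detergent €10.76: all other tangible goods → 6.5% → €0.70
AA batteries (8-pack) €11.63: all other tangible goods → 6.5% → €0.76
Haircut €55.30: personal services → 0% → €0.00
Desk lamp €70.55: home furniture → 5% → €3.53
Subtotal = €832.77; tax = €54.08; total due = €886.85

€886.85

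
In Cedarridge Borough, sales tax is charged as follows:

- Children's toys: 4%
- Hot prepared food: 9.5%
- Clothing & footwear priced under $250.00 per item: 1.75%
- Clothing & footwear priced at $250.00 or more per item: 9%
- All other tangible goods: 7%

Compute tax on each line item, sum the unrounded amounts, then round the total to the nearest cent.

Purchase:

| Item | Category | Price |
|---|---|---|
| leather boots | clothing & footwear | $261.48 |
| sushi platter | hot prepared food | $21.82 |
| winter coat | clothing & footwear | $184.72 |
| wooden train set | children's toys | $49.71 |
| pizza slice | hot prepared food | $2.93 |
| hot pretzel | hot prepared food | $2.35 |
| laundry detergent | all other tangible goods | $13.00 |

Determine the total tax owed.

$32.24

Leather boots $261.48: clothing & footwear, $250.00 or more → 9% → $23.5332
Sushi platter $21.82: hot prepared food → 9.5% → $2.0729
Winter coat $184.72: clothing & footwear, under $250.00 → 1.75% → $3.2326
Wooden train set $49.71: children's toys → 4% → $1.9884
Pizza slice $2.93: hot prepared food → 9.5% → $0.27835
Hot pretzel $2.35: hot prepared food → 9.5% → $0.22325
Laundry detergent $13.00: all other tangible goods → 7% → $0.91
Unrounded tax sum = $32.2387 → $32.24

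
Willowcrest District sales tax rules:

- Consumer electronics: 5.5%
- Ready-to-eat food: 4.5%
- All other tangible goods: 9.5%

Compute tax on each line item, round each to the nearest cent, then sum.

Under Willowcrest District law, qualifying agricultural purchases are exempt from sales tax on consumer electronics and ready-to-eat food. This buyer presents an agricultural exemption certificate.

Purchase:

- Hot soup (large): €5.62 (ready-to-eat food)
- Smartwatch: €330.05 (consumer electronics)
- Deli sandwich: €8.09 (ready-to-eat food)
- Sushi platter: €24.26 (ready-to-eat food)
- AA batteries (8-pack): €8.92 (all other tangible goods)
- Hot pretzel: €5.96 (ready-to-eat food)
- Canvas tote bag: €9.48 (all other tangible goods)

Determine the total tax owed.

€1.75

Hot soup (large) €5.62: ready-to-eat food, buyer-exempt → 0% → €0.00
Smartwatch €330.05: consumer electronics, buyer-exempt → 0% → €0.00
Deli sandwich €8.09: ready-to-eat food, buyer-exempt → 0% → €0.00
Sushi platter €24.26: ready-to-eat food, buyer-exempt → 0% → €0.00
AA batteries (8-pack) €8.92: all other tangible goods → 9.5% → €0.85
Hot pretzel €5.96: ready-to-eat food, buyer-exempt → 0% → €0.00
Canvas tote bag €9.48: all other tangible goods → 9.5% → €0.90
Total tax = €0.85 + €0.90 = €1.75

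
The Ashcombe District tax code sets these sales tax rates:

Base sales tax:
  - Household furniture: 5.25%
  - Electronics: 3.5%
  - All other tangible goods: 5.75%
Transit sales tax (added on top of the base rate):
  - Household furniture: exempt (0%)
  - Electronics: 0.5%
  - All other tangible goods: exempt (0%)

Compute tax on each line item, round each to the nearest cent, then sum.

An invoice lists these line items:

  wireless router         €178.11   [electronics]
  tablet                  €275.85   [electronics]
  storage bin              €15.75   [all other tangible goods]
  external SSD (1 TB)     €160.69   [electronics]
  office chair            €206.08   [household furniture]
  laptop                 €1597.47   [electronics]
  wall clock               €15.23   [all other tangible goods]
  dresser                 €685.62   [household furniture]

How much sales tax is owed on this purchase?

Wireless router €178.11: electronics → 3.5% + 0.5% transit = 4% → €7.12
Tablet €275.85: electronics → 3.5% + 0.5% transit = 4% → €11.03
Storage bin €15.75: all other tangible goods → 5.75% + 0% transit = 5.75% → €0.91
External SSD (1 TB) €160.69: electronics → 3.5% + 0.5% transit = 4% → €6.43
Office chair €206.08: household furniture → 5.25% + 0% transit = 5.25% → €10.82
Laptop €1597.47: electronics → 3.5% + 0.5% transit = 4% → €63.90
Wall clock €15.23: all other tangible goods → 5.75% + 0% transit = 5.75% → €0.88
Dresser €685.62: household furniture → 5.25% + 0% transit = 5.25% → €36.00
Total tax = €7.12 + €11.03 + €0.91 + €6.43 + €10.82 + €63.90 + €0.88 + €36.00 = €137.09

€137.09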